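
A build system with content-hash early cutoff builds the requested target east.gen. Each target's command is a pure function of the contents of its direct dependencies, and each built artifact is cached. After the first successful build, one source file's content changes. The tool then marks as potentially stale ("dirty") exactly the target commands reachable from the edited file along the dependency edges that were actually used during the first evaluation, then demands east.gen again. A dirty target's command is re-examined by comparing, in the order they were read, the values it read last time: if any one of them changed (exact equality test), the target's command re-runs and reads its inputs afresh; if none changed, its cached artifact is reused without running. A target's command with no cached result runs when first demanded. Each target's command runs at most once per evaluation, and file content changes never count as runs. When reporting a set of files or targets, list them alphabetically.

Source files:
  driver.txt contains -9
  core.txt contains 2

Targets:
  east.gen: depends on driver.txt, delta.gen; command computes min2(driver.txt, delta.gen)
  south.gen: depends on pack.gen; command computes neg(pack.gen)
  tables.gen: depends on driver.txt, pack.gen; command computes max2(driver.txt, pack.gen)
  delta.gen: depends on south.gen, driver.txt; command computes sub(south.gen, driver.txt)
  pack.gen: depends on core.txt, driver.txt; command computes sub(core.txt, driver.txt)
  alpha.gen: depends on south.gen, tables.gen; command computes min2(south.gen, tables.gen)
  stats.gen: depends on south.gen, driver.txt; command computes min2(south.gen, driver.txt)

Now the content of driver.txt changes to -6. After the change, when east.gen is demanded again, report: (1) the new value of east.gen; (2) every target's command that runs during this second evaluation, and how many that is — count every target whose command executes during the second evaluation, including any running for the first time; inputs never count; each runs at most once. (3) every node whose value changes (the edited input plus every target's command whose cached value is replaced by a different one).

New value of east.gen: -6.
Target commands that run: delta.gen, east.gen, pack.gen, south.gen — 4 in total.
Values that change: driver.txt, east.gen, pack.gen, south.gen.

First evaluation (everything demanded from the output):
  pack.gen = sub(2, -9) = 11
  south.gen = neg(11) = -11
  delta.gen = sub(-11, -9) = -2
  east.gen = min2(-9, -2) = -9

Propagation after the edit:
  pack.gen: runs — driver.txt -9->-6; result 8.
  south.gen: runs — pack.gen 11->8; result -8.
  delta.gen: runs — south.gen -11->-8; driver.txt -9->-6; result -2 (same value as before).
  east.gen: runs — driver.txt -9->-6; result -6.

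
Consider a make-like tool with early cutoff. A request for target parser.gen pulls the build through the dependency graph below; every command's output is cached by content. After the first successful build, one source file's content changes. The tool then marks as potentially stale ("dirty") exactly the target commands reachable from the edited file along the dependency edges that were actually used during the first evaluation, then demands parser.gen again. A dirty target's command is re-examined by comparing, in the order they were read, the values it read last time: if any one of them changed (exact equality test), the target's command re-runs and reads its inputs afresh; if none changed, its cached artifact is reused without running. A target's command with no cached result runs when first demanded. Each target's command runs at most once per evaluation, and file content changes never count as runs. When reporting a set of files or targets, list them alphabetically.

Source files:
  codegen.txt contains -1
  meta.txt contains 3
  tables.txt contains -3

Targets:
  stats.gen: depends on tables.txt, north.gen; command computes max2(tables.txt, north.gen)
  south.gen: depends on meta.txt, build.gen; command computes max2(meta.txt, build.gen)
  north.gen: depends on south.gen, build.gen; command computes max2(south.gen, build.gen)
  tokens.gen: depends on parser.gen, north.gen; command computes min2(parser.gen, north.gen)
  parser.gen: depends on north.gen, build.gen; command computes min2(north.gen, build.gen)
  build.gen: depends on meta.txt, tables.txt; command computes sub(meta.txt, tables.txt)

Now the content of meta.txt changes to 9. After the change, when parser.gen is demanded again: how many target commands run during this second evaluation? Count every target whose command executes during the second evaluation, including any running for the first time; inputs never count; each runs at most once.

4 target commands run: build.gen, north.gen, parser.gen, south.gen.

First demand of the output computes:
  build.gen = sub(3, -3) = 6
  south.gen = max2(3, 6) = 6
  north.gen = max2(6, 6) = 6
  parser.gen = min2(6, 6) = 6

After the edit, cleaning proceeds:
  build.gen: a read changed (meta.txt 3->9) — executes, giving 12.
  south.gen: a read changed (meta.txt 3->9; build.gen 6->12) — executes, giving 12.
  north.gen: a read changed (south.gen 6->12; build.gen 6->12) — executes, giving 12.
  parser.gen: a read changed (north.gen 6->12; build.gen 6->12) — executes, giving 12.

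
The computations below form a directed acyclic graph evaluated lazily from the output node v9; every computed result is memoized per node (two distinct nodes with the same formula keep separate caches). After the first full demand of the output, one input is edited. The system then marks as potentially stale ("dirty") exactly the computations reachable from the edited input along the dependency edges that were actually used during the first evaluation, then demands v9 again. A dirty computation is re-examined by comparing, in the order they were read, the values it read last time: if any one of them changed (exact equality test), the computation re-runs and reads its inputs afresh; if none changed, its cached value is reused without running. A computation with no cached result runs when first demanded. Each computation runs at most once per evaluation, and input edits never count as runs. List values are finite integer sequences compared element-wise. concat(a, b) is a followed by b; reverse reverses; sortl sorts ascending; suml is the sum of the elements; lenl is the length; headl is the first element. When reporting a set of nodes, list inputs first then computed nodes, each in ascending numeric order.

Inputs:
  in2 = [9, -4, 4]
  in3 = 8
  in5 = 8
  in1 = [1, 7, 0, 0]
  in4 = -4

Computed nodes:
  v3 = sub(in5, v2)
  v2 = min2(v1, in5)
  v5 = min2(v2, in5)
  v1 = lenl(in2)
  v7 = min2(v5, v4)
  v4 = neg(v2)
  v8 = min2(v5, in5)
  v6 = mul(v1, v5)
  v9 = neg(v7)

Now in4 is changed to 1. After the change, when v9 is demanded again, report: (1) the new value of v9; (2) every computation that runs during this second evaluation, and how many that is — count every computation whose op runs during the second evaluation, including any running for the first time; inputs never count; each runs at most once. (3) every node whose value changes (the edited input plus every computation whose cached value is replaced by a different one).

First demand of the output computes:
  v1 = lenl([9, -4, 4]) = 3
  v2 = min2(3, 8) = 3
  v4 = neg(3) = -3
  v5 = min2(3, 8) = 3
  v7 = min2(3, -3) = -3
  v9 = neg(-3) = 3

After the edit, cleaning proceeds:
  no node depends on in4 at all; the second demand re-runs nothing.

Note the shortcut — nothing in the graph depends on in4 at all, so no recomputation happens.

Demanding v9 again yields 3.
0 computations run: none.
The nodes whose values change: in4.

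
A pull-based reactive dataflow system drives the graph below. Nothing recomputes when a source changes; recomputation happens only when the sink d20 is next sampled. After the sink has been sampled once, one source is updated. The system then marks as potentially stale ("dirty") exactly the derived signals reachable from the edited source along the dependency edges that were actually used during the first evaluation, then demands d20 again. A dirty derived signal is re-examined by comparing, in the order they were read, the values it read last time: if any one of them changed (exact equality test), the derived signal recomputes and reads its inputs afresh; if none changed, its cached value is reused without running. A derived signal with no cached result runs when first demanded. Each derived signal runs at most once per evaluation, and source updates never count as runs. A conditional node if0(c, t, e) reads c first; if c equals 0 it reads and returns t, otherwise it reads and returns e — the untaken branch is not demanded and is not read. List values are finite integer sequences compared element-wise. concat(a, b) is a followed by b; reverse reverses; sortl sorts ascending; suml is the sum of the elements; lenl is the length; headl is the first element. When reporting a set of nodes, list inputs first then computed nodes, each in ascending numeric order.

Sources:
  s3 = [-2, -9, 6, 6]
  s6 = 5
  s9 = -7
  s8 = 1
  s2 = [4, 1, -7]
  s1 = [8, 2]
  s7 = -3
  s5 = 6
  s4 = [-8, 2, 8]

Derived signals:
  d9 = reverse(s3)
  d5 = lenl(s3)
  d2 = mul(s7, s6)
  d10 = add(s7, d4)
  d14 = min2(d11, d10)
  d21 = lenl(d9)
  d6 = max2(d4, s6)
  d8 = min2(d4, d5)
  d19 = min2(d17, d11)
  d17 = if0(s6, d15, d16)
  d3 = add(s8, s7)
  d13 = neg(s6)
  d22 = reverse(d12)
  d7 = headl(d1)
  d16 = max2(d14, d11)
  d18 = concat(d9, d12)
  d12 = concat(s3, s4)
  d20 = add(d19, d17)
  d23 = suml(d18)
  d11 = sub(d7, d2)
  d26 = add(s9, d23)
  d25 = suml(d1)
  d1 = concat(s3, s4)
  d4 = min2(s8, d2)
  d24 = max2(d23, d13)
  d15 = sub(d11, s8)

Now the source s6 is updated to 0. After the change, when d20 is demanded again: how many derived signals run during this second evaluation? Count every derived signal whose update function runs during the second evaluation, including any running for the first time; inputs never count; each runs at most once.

First evaluation (everything demanded from the output):
  d1 = concat([-2, -9, 6, 6], [-8, 2, 8]) = [-2, -9, 6, 6, -8, 2, 8]
  d2 = mul(-3, 5) = -15
  d4 = min2(1, -15) = -15
  d7 = headl([-2, -9, 6, 6, -8, 2, 8]) = -2
  d10 = add(-3, -15) = -18
  d11 = sub(-2, -15) = 13
  d14 = min2(13, -18) = -18
  d16 = max2(-18, 13) = 13
  d17 = if0(s6=5 -> else branch d16) = 13
  d19 = min2(13, 13) = 13
  d20 = add(13, 13) = 26

Propagation after the edit:
  d2: runs — s6 5->0; result 0.
  d4: marked dirty but never re-examined — demand shifted away from it.
  d10: marked dirty but never re-examined — demand shifted away from it.
  d11: runs — d2 -15->0; result -2.
  d14: marked dirty but never re-examined — demand shifted away from it.
  d15: demanded for the first time — runs, produces -3.
  d16: marked dirty but never re-examined — demand shifted away from it.
  d17: runs — s6 5->0; result -3.
  d19: runs — d17 13->-3; d11 13->-2; result -3.
  d20: runs — d19 13->-3; d17 13->-3; result -6.

Key observation: a condition flipped, so demand moved to the other branch — d4, d10, d14, d16 are never re-examined.

Derived signals that run: d2, d11, d15, d17, d19, d20 — 6 in total.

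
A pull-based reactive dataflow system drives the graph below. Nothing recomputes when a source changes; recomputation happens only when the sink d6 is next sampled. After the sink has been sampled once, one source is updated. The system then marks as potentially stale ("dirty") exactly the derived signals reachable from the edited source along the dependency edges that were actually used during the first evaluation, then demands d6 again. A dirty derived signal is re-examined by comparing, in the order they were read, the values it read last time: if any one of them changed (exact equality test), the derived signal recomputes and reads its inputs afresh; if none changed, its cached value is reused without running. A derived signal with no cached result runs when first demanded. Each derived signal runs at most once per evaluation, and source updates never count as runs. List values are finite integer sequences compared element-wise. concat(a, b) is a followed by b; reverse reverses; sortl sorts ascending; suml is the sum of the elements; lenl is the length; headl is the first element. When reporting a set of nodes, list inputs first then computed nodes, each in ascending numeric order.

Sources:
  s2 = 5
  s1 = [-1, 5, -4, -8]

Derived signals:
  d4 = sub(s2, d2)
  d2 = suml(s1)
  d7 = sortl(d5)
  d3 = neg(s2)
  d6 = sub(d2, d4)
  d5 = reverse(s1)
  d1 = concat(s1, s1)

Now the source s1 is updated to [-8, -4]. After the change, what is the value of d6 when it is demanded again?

First evaluation (everything demanded from the output):
  d2 = suml([-1, 5, -4, -8]) = -8
  d4 = sub(5, -8) = 13
  d6 = sub(-8, 13) = -21

Propagation after the edit:
  d2: runs — s1 [-1, 5, -4, -8]->[-8, -4]; result -12.
  d4: runs — d2 -8->-12; result 17.
  d6: runs — d2 -8->-12; d4 13->17; result -29.

New value of d6: -29.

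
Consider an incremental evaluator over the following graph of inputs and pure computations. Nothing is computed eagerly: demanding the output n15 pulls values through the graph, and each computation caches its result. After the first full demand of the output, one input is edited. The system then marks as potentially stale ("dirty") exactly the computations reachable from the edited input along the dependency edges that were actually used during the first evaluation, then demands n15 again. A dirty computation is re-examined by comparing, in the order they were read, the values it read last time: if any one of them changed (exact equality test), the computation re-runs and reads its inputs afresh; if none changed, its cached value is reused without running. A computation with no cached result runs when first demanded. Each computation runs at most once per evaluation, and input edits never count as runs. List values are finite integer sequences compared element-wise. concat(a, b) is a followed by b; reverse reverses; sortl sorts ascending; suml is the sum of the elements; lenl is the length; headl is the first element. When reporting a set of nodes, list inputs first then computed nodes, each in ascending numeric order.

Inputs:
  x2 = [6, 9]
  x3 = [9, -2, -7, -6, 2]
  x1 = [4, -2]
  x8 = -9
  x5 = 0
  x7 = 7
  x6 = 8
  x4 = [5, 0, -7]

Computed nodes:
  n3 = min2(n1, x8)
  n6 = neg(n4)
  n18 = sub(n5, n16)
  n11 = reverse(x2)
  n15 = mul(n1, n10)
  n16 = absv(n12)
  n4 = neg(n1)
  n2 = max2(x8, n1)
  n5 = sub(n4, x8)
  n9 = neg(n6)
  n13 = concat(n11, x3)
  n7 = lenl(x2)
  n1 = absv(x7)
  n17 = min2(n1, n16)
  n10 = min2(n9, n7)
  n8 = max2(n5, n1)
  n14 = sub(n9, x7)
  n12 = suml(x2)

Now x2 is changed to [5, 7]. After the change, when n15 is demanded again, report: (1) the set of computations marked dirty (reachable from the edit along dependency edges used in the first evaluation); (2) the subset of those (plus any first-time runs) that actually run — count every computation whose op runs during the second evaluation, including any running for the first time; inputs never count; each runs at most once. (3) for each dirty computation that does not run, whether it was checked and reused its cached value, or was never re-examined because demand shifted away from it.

Dirty set: n7, n10, n15.
Run set: n7 (1 run).
Re-examined without running (cache reused): n10, n15.
The important point: n7 recomputes to an identical value, and the output ends up unchanged.

Initial pass — values computed on the first demand:
  n1 = absv(7) = 7
  n4 = neg(7) = -7
  n6 = neg(-7) = 7
  n7 = lenl([6, 9]) = 2
  n9 = neg(7) = -7
  n10 = min2(-7, 2) = -7
  n15 = mul(7, -7) = -49

Second demand — change propagation:
  n7: re-runs because x2 [6, 9]->[5, 7]; new result 2 (unchanged).
  n10: re-examined; everything it read last time is the same (n9 unchanged, n7 unchanged) — cache -7 kept, no run.
  n15: re-examined; everything it read last time is the same (n1 unchanged, n10 unchanged) — cache -49 kept, no run.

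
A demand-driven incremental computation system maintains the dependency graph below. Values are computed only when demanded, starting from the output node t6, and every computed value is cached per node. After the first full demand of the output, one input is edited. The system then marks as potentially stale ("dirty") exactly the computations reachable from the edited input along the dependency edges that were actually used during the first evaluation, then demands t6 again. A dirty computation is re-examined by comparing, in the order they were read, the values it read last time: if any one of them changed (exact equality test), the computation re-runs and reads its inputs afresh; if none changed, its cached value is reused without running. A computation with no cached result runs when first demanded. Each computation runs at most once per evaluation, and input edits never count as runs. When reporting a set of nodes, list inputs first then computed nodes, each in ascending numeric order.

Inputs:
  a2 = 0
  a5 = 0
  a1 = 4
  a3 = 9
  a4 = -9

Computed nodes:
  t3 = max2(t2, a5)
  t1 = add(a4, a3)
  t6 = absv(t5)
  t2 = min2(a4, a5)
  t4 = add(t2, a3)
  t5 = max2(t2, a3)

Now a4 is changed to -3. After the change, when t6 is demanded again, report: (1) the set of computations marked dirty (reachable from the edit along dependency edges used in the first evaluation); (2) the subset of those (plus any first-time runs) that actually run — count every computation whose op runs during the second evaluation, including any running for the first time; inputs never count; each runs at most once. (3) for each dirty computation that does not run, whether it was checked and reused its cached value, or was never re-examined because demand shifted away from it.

Marked dirty: t2, t5, t6.
Computations that run: t2, t5 — 2 in total.
Checked but reused from cache: t6.
Key observation: the change is absorbed at t5 — it re-runs but produces the same value, and the output's value is unchanged.

First evaluation (everything demanded from the output):
  t2 = min2(-9, 0) = -9
  t5 = max2(-9, 9) = 9
  t6 = absv(9) = 9

Propagation after the edit:
  t2: runs — a4 -9->-3; result -3.
  t5: runs — t2 -9->-3; result 9 (same value as before).
  t6: checked — values it read are unchanged (t5 unchanged); reused cached 9 without running.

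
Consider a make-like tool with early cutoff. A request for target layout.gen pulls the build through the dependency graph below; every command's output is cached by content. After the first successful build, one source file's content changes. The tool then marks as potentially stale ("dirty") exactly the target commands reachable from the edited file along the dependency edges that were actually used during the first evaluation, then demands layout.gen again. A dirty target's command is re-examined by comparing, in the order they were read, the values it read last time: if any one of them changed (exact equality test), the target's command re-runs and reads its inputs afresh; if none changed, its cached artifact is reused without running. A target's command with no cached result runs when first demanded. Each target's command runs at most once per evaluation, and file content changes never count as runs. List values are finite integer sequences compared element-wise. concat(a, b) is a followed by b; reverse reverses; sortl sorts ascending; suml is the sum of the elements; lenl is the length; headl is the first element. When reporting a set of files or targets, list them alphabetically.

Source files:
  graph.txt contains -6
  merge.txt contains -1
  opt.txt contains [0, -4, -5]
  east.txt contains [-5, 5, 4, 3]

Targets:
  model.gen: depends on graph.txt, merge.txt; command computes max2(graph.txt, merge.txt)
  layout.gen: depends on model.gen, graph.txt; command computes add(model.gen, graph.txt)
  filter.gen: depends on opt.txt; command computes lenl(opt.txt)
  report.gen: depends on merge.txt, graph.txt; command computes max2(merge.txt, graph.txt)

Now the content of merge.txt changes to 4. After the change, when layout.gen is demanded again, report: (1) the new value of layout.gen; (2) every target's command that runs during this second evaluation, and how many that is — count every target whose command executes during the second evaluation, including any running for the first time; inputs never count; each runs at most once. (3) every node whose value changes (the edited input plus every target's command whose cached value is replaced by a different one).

First demand of the output computes:
  model.gen = max2(-6, -1) = -1
  layout.gen = add(-1, -6) = -7

After the edit, cleaning proceeds:
  model.gen: a read changed (merge.txt -1->4) — executes, giving 4.
  layout.gen: a read changed (model.gen -1->4) — executes, giving -2.

Demanding layout.gen again yields -2.
2 target commands run: layout.gen, model.gen.
The nodes whose values change: layout.gen, merge.txt, model.gen.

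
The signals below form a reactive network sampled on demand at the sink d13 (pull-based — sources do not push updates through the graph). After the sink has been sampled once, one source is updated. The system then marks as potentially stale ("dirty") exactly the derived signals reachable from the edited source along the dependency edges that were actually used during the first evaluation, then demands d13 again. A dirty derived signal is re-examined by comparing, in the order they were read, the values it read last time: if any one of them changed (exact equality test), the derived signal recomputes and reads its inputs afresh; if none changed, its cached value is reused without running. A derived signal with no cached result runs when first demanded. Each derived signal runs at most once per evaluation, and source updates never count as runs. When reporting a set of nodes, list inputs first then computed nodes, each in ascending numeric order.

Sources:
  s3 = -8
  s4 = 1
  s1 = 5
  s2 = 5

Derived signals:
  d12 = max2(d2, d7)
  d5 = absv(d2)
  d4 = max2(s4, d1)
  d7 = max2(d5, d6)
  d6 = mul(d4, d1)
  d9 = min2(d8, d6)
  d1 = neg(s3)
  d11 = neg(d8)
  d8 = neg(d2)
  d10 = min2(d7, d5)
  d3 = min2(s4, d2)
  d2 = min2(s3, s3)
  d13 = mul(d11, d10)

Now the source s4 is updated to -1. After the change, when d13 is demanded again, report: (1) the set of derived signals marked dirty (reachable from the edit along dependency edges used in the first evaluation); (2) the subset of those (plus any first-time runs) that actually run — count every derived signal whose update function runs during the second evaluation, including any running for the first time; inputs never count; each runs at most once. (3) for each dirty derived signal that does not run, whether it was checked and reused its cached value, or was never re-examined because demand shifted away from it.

Initial pass — values computed on the first demand:
  d1 = neg(-8) = 8
  d2 = min2(-8, -8) = -8
  d4 = max2(1, 8) = 8
  d5 = absv(-8) = 8
  d6 = mul(8, 8) = 64
  d7 = max2(8, 64) = 64
  d8 = neg(-8) = 8
  d10 = min2(64, 8) = 8
  d11 = neg(8) = -8
  d13 = mul(-8, 8) = -64

Second demand — change propagation:
  d4: re-runs because s4 1->-1; new result 8 (unchanged).
  d6: re-examined; everything it read last time is the same (d4 unchanged, d1 unchanged) — cache 64 kept, no run.
  d7: re-examined; everything it read last time is the same (d5 unchanged, d6 unchanged) — cache 64 kept, no run.
  d10: re-examined; everything it read last time is the same (d7 unchanged, d5 unchanged) — cache 8 kept, no run.
  d13: re-examined; everything it read last time is the same (d11 unchanged, d10 unchanged) — cache -64 kept, no run.

The important point: d4 recomputes to an identical value, and the output ends up unchanged.

Dirty set: d4, d6, d7, d10, d13.
Run set: d4 (1 run).
Re-examined without running (cache reused): d6, d7, d10, d13.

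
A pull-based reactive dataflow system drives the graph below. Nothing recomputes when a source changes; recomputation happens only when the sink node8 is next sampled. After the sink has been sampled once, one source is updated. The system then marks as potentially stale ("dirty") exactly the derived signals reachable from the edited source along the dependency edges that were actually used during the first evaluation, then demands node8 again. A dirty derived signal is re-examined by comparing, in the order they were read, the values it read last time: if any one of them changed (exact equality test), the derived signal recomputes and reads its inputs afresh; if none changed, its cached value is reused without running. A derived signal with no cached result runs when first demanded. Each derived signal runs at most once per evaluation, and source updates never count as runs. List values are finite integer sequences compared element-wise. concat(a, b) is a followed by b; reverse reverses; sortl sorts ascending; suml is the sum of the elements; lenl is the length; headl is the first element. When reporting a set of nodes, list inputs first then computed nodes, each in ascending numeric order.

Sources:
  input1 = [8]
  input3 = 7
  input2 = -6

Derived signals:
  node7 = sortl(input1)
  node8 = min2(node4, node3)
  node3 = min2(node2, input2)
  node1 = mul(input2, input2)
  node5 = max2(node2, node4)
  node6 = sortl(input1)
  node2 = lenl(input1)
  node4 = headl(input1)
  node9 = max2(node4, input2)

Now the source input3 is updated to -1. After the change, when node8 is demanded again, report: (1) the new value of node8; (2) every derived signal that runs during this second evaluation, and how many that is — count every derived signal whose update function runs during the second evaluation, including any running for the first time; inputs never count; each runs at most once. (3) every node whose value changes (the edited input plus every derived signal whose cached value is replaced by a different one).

New value of node8: -6.
Derived signals that run: none — 0 in total.
Values that change: input3.
Key observation: input3 is never demanded by the output, so the edit triggers no recomputation at all.

First evaluation (everything demanded from the output):
  node2 = lenl([8]) = 1
  node3 = min2(1, -6) = -6
  node4 = headl([8]) = 8
  node8 = min2(8, -6) = -6

Propagation after the edit:
  input3 feeds no computation that the output demands — nothing is marked dirty and nothing runs.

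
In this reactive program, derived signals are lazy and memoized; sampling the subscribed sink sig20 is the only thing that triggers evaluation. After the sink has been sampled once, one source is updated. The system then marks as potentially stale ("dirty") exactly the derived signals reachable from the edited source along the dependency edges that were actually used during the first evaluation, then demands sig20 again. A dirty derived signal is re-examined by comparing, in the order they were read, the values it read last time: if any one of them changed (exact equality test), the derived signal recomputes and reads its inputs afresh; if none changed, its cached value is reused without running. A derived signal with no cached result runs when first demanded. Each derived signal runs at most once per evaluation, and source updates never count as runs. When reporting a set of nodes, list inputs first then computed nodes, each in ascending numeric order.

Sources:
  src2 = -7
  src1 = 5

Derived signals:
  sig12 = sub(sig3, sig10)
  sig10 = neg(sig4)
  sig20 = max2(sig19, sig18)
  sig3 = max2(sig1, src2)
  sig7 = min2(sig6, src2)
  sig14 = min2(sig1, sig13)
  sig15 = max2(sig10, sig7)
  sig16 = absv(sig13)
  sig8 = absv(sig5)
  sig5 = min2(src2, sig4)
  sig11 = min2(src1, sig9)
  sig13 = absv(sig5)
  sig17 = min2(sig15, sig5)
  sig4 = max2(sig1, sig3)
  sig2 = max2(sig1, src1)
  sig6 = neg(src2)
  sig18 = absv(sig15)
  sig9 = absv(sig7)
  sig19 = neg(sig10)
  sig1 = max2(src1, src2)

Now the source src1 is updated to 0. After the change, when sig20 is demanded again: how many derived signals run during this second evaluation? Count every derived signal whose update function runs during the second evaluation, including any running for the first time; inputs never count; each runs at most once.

First demand of the output computes:
  sig1 = max2(5, -7) = 5
  sig3 = max2(5, -7) = 5
  sig4 = max2(5, 5) = 5
  sig6 = neg(-7) = 7
  sig7 = min2(7, -7) = -7
  sig10 = neg(5) = -5
  sig15 = max2(-5, -7) = -5
  sig18 = absv(-5) = 5
  sig19 = neg(-5) = 5
  sig20 = max2(5, 5) = 5

After the edit, cleaning proceeds:
  sig1: a read changed (src1 5->0) — executes, giving 0.
  sig3: a read changed (sig1 5->0) — executes, giving 0.
  sig4: a read changed (sig1 5->0; sig3 5->0) — executes, giving 0.
  sig10: a read changed (sig4 5->0) — executes, giving 0.
  sig15: a read changed (sig10 -5->0) — executes, giving 0.
  sig18: a read changed (sig15 -5->0) — executes, giving 0.
  sig19: a read changed (sig10 -5->0) — executes, giving 0.
  sig20: a read changed (sig19 5->0; sig18 5->0) — executes, giving 0.

8 derived signals run: sig1, sig3, sig4, sig10, sig15, sig18, sig19, sig20.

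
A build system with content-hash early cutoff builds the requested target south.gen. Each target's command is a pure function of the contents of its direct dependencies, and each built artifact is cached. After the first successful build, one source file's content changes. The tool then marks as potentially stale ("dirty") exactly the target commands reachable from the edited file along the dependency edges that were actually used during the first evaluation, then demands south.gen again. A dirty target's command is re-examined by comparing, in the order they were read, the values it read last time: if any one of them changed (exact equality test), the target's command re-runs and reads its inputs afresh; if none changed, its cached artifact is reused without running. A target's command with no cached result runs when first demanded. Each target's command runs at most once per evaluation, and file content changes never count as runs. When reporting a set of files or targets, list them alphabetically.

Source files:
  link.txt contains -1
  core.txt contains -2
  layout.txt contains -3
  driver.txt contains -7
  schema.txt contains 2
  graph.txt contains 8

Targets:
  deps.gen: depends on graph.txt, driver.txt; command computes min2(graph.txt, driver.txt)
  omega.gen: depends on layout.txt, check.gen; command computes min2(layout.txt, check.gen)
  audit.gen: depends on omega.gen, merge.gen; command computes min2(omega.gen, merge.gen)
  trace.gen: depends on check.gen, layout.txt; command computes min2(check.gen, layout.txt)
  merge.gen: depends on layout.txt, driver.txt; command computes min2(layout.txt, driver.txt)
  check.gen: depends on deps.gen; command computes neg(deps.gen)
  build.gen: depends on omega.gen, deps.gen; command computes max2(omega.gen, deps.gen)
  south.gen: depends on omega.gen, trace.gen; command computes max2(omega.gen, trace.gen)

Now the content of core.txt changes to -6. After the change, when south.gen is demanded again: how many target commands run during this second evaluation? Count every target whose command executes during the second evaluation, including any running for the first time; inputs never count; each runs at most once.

Target commands that run: none — 0 in total.
Key observation: core.txt is never demanded by the output, so the edit triggers no recomputation at all.

First evaluation (everything demanded from the output):
  deps.gen = min2(8, -7) = -7
  check.gen = neg(-7) = 7
  omega.gen = min2(-3, 7) = -3
  trace.gen = min2(7, -3) = -3
  south.gen = max2(-3, -3) = -3

Propagation after the edit:
  core.txt feeds no computation that the output demands — nothing is marked dirty and nothing runs.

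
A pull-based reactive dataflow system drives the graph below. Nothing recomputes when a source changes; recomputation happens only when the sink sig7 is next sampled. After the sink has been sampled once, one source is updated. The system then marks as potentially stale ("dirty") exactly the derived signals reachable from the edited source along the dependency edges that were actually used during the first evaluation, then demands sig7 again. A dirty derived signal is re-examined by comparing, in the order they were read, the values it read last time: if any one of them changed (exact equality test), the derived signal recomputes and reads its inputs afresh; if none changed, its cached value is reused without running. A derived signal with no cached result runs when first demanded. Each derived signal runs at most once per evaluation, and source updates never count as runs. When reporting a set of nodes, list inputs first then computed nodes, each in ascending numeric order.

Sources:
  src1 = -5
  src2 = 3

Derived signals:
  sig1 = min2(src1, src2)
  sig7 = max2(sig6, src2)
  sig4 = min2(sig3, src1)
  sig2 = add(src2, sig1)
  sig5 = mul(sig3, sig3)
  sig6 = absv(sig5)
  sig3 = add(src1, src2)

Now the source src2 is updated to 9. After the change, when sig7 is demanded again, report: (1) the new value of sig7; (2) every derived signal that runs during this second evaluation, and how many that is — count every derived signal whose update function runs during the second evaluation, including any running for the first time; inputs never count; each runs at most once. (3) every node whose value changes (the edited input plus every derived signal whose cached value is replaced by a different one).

New value of sig7: 16.
Derived signals that run: sig3, sig5, sig6, sig7 — 4 in total.
Values that change: src2, sig3, sig5, sig6, sig7.

First evaluation (everything demanded from the output):
  sig3 = add(-5, 3) = -2
  sig5 = mul(-2, -2) = 4
  sig6 = absv(4) = 4
  sig7 = max2(4, 3) = 4

Propagation after the edit:
  sig3: runs — src2 3->9; result 4.
  sig5: runs — sig3 -2->4; sig3 -2->4; result 16.
  sig6: runs — sig5 4->16; result 16.
  sig7: runs — sig6 4->16; src2 3->9; result 16.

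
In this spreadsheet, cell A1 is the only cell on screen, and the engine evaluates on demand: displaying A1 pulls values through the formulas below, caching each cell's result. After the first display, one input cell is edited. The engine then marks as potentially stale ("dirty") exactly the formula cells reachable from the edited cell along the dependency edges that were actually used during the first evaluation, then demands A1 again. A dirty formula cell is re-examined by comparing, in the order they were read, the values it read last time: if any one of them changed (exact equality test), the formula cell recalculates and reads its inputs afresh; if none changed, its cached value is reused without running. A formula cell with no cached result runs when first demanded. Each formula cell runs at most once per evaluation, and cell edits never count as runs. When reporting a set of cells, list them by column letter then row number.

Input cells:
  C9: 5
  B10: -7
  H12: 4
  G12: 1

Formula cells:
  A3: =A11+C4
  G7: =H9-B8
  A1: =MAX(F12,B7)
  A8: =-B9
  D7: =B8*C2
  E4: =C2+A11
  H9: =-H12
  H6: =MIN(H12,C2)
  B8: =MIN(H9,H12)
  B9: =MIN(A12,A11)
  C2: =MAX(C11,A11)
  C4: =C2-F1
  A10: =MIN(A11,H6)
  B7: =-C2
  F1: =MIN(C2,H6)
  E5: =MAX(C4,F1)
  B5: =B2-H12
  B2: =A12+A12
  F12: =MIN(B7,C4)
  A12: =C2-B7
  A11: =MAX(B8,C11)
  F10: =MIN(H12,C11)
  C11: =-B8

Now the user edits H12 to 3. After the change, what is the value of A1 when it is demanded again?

A1 now evaluates to -3.

Initial pass — values computed on the first demand:
  H9 = -(4) = -4
  B8 = MIN(-4, 4) = -4
  C11 = -(-4) = 4
  A11 = MAX(-4, 4) = 4
  C2 = MAX(4, 4) = 4
  B7 = -(4) = -4
  H6 = MIN(4, 4) = 4
  F1 = MIN(4, 4) = 4
  C4 = 4 - 4 = 0
  F12 = MIN(-4, 0) = -4
  A1 = MAX(-4, -4) = -4

Second demand — change propagation:
  H9: re-runs because H12 4->3; new result -3.
  B8: re-runs because H9 -4->-3; H12 4->3; new result -3.
  C11: re-runs because B8 -4->-3; new result 3.
  A11: re-runs because B8 -4->-3; C11 4->3; new result 3.
  C2: re-runs because C11 4->3; A11 4->3; new result 3.
  B7: re-runs because C2 4->3; new result -3.
  H6: re-runs because H12 4->3; C2 4->3; new result 3.
  F1: re-runs because C2 4->3; H6 4->3; new result 3.
  C4: re-runs because C2 4->3; F1 4->3; new result 0 (unchanged).
  F12: re-runs because B7 -4->-3; new result -3.
  A1: re-runs because F12 -4->-3; B7 -4->-3; new result -3.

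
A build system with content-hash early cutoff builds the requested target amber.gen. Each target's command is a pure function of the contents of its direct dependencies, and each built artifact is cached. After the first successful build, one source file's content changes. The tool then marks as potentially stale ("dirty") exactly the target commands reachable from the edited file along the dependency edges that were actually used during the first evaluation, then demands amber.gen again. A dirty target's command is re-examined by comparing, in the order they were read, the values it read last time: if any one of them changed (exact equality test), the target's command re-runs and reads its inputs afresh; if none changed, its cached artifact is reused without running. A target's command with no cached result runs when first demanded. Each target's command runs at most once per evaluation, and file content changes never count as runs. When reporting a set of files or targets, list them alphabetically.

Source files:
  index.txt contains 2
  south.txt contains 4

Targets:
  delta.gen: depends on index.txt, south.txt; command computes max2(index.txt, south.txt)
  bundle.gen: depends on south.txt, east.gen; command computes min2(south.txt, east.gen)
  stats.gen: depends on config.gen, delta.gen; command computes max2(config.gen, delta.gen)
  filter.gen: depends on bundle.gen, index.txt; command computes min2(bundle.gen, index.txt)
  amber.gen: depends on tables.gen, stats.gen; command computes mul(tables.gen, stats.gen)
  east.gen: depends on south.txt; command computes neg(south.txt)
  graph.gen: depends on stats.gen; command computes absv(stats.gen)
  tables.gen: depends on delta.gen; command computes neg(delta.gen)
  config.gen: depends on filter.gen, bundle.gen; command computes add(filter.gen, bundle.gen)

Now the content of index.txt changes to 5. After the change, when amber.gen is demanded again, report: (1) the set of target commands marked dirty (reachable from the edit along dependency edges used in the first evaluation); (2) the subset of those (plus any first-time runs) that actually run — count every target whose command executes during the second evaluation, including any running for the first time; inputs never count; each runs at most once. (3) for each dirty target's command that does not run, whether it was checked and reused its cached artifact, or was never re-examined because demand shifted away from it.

First evaluation (everything demanded from the output):
  delta.gen = max2(2, 4) = 4
  east.gen = neg(4) = -4
  bundle.gen = min2(4, -4) = -4
  filter.gen = min2(-4, 2) = -4
  config.gen = add(-4, -4) = -8
  stats.gen = max2(-8, 4) = 4
  tables.gen = neg(4) = -4
  amber.gen = mul(-4, 4) = -16

Propagation after the edit:
  delta.gen: runs — index.txt 2->5; result 5.
  filter.gen: runs — index.txt 2->5; result -4 (same value as before).
  config.gen: checked — values it read are unchanged (filter.gen unchanged, bundle.gen unchanged); reused cached -8 without running.
  stats.gen: runs — delta.gen 4->5; result 5.
  tables.gen: runs — delta.gen 4->5; result -5.
  amber.gen: runs — tables.gen -4->-5; stats.gen 4->5; result -25.

Key observation: the cutoff stops propagation at config.gen — its inputs' values are unchanged, so it reuses its cache.

Marked dirty: amber.gen, config.gen, delta.gen, filter.gen, stats.gen, tables.gen.
Target commands that run: amber.gen, delta.gen, filter.gen, stats.gen, tables.gen — 5 in total.
Checked but reused from cache: config.gen.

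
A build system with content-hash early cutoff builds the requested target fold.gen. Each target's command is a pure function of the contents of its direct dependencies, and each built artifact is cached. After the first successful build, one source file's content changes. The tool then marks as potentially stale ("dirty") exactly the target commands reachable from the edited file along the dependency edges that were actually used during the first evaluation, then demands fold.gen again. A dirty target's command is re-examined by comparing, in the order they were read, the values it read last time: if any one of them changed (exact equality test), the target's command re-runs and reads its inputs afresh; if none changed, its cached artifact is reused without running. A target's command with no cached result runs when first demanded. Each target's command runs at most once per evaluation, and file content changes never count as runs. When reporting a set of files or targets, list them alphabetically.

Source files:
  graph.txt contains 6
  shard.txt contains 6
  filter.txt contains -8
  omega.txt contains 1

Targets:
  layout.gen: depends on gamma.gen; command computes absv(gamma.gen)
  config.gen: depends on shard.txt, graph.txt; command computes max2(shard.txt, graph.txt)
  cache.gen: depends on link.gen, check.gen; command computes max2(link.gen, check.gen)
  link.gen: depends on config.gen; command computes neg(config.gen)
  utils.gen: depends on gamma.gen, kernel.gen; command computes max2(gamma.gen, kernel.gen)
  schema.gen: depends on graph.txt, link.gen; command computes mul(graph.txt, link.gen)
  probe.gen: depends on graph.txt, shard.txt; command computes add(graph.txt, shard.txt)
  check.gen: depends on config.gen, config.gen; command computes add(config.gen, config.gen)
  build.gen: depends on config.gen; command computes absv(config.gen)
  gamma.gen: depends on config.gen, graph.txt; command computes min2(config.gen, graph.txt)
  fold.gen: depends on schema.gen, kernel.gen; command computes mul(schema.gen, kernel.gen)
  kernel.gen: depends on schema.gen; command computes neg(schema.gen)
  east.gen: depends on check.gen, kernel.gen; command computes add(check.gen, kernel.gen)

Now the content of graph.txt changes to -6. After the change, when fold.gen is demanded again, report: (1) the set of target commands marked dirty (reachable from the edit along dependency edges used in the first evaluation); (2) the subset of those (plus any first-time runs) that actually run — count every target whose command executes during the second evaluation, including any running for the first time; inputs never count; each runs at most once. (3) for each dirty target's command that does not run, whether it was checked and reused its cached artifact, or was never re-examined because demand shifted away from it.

First evaluation (everything demanded from the output):
  config.gen = max2(6, 6) = 6
  link.gen = neg(6) = -6
  schema.gen = mul(6, -6) = -36
  kernel.gen = neg(-36) = 36
  fold.gen = mul(-36, 36) = -1296

Propagation after the edit:
  config.gen: runs — graph.txt 6->-6; result 6 (same value as before).
  link.gen: checked — values it read are unchanged (config.gen unchanged); reused cached -6 without running.
  schema.gen: runs — graph.txt 6->-6; result 36.
  kernel.gen: runs — schema.gen -36->36; result -36.
  fold.gen: runs — schema.gen -36->36; kernel.gen 36->-36; result -1296 (same value as before).

Key observation: the cutoff stops propagation at link.gen — its inputs' values are unchanged, so it reuses its cache.

Marked dirty: config.gen, fold.gen, kernel.gen, link.gen, schema.gen.
Target commands that run: config.gen, fold.gen, kernel.gen, schema.gen — 4 in total.
Checked but reused from cache: link.gen.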